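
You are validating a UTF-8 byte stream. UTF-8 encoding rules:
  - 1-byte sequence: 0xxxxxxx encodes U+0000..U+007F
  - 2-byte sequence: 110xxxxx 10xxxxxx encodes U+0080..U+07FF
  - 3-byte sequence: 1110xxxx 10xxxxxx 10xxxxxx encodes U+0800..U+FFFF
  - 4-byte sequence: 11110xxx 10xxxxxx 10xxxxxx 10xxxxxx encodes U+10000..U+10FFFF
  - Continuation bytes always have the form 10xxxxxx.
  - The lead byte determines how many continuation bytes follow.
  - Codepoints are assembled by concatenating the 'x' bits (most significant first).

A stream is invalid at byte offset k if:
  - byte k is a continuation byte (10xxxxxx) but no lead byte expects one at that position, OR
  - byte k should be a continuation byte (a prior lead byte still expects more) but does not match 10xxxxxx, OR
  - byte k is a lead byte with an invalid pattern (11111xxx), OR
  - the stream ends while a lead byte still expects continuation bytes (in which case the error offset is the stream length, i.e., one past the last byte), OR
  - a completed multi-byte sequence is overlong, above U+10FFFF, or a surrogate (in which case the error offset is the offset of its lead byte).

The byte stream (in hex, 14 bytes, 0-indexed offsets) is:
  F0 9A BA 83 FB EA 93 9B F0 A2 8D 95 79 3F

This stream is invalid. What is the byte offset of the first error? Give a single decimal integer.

Byte[0]=F0: 4-byte lead, need 3 cont bytes. acc=0x0
Byte[1]=9A: continuation. acc=(acc<<6)|0x1A=0x1A
Byte[2]=BA: continuation. acc=(acc<<6)|0x3A=0x6BA
Byte[3]=83: continuation. acc=(acc<<6)|0x03=0x1AE83
Completed: cp=U+1AE83 (starts at byte 0)
Byte[4]=FB: INVALID lead byte (not 0xxx/110x/1110/11110)

Answer: 4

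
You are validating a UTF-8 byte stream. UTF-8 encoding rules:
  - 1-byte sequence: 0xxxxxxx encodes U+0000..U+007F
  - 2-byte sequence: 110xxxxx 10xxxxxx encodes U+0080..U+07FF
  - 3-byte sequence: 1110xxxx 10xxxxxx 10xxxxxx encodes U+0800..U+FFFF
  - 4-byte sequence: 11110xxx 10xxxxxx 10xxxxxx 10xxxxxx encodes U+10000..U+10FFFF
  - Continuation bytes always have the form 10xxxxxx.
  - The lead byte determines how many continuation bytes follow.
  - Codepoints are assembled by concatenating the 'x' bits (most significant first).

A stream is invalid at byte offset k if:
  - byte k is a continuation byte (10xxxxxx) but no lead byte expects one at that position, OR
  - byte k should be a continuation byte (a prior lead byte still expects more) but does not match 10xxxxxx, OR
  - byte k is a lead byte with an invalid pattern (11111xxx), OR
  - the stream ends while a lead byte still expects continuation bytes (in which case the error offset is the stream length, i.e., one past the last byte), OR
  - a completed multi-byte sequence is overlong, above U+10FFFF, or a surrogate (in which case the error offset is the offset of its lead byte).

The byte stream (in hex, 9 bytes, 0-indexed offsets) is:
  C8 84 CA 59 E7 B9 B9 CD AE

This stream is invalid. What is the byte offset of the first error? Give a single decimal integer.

Answer: 3

Derivation:
Byte[0]=C8: 2-byte lead, need 1 cont bytes. acc=0x8
Byte[1]=84: continuation. acc=(acc<<6)|0x04=0x204
Completed: cp=U+0204 (starts at byte 0)
Byte[2]=CA: 2-byte lead, need 1 cont bytes. acc=0xA
Byte[3]=59: expected 10xxxxxx continuation. INVALID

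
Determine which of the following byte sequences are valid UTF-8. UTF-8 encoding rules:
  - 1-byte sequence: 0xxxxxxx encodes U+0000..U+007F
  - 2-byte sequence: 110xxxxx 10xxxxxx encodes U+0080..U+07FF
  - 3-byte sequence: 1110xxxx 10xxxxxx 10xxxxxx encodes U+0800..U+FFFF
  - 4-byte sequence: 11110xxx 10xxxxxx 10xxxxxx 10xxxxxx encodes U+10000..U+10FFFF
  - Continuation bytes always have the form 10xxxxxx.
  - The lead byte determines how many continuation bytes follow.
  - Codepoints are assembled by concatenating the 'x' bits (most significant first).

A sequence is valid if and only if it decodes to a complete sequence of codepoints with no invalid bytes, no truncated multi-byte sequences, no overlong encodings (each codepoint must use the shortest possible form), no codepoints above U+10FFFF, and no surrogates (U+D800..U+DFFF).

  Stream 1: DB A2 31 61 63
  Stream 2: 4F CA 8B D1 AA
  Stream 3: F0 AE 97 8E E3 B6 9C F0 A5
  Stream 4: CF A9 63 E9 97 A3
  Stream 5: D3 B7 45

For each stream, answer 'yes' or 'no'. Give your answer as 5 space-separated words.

Stream 1: decodes cleanly. VALID
Stream 2: decodes cleanly. VALID
Stream 3: error at byte offset 9. INVALID
Stream 4: decodes cleanly. VALID
Stream 5: decodes cleanly. VALID

Answer: yes yes no yes yes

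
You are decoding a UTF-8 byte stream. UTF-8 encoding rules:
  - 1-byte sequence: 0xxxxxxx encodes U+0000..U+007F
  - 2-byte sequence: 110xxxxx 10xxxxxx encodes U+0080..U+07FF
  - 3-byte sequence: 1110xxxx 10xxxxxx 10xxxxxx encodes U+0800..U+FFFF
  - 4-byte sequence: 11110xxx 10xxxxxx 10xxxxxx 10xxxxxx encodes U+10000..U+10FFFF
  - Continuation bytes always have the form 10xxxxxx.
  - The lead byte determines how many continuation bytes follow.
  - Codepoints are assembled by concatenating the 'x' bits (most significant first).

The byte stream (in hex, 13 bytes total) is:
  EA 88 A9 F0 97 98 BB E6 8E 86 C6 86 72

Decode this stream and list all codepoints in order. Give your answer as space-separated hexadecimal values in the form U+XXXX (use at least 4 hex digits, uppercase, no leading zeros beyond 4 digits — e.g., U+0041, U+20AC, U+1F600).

Byte[0]=EA: 3-byte lead, need 2 cont bytes. acc=0xA
Byte[1]=88: continuation. acc=(acc<<6)|0x08=0x288
Byte[2]=A9: continuation. acc=(acc<<6)|0x29=0xA229
Completed: cp=U+A229 (starts at byte 0)
Byte[3]=F0: 4-byte lead, need 3 cont bytes. acc=0x0
Byte[4]=97: continuation. acc=(acc<<6)|0x17=0x17
Byte[5]=98: continuation. acc=(acc<<6)|0x18=0x5D8
Byte[6]=BB: continuation. acc=(acc<<6)|0x3B=0x1763B
Completed: cp=U+1763B (starts at byte 3)
Byte[7]=E6: 3-byte lead, need 2 cont bytes. acc=0x6
Byte[8]=8E: continuation. acc=(acc<<6)|0x0E=0x18E
Byte[9]=86: continuation. acc=(acc<<6)|0x06=0x6386
Completed: cp=U+6386 (starts at byte 7)
Byte[10]=C6: 2-byte lead, need 1 cont bytes. acc=0x6
Byte[11]=86: continuation. acc=(acc<<6)|0x06=0x186
Completed: cp=U+0186 (starts at byte 10)
Byte[12]=72: 1-byte ASCII. cp=U+0072

Answer: U+A229 U+1763B U+6386 U+0186 U+0072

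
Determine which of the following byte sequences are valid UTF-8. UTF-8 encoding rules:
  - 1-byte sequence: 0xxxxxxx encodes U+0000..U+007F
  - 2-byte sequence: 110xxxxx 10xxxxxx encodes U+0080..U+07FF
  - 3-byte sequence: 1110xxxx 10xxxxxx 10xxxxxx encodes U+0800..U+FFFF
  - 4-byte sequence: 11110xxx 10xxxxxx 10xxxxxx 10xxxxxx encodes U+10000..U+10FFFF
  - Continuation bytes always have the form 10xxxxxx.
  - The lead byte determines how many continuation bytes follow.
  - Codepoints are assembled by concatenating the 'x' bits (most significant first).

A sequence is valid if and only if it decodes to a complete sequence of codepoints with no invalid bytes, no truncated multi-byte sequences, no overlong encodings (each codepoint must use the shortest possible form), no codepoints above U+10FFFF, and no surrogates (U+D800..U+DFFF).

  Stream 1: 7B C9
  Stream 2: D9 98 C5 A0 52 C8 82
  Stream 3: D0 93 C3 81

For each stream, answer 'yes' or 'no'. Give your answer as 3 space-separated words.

Stream 1: error at byte offset 2. INVALID
Stream 2: decodes cleanly. VALID
Stream 3: decodes cleanly. VALID

Answer: no yes yes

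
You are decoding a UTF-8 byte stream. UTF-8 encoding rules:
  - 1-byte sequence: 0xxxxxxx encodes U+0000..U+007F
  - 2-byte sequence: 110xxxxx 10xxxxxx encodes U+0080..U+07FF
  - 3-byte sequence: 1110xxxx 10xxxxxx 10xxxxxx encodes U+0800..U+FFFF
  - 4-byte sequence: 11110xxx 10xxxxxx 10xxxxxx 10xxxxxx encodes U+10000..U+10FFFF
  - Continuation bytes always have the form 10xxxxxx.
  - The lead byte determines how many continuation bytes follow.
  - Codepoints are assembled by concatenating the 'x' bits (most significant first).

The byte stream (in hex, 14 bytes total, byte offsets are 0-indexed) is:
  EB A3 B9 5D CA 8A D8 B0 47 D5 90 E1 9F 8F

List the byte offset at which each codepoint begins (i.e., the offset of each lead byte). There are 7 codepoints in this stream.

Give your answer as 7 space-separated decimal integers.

Byte[0]=EB: 3-byte lead, need 2 cont bytes. acc=0xB
Byte[1]=A3: continuation. acc=(acc<<6)|0x23=0x2E3
Byte[2]=B9: continuation. acc=(acc<<6)|0x39=0xB8F9
Completed: cp=U+B8F9 (starts at byte 0)
Byte[3]=5D: 1-byte ASCII. cp=U+005D
Byte[4]=CA: 2-byte lead, need 1 cont bytes. acc=0xA
Byte[5]=8A: continuation. acc=(acc<<6)|0x0A=0x28A
Completed: cp=U+028A (starts at byte 4)
Byte[6]=D8: 2-byte lead, need 1 cont bytes. acc=0x18
Byte[7]=B0: continuation. acc=(acc<<6)|0x30=0x630
Completed: cp=U+0630 (starts at byte 6)
Byte[8]=47: 1-byte ASCII. cp=U+0047
Byte[9]=D5: 2-byte lead, need 1 cont bytes. acc=0x15
Byte[10]=90: continuation. acc=(acc<<6)|0x10=0x550
Completed: cp=U+0550 (starts at byte 9)
Byte[11]=E1: 3-byte lead, need 2 cont bytes. acc=0x1
Byte[12]=9F: continuation. acc=(acc<<6)|0x1F=0x5F
Byte[13]=8F: continuation. acc=(acc<<6)|0x0F=0x17CF
Completed: cp=U+17CF (starts at byte 11)

Answer: 0 3 4 6 8 9 11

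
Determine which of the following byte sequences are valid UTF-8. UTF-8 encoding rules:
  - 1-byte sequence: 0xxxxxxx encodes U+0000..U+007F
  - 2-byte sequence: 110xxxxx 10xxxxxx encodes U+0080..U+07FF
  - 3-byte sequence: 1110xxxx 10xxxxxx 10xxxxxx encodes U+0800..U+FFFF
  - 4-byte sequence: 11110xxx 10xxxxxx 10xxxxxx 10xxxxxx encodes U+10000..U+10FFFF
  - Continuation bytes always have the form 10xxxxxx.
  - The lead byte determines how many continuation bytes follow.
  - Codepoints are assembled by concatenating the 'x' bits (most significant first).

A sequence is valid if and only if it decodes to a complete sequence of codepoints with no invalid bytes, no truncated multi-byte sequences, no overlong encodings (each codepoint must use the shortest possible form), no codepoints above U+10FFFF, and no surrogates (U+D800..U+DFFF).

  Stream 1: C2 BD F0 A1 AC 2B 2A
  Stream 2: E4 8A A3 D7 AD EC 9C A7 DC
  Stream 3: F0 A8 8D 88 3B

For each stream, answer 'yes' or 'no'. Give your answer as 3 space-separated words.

Answer: no no yes

Derivation:
Stream 1: error at byte offset 5. INVALID
Stream 2: error at byte offset 9. INVALID
Stream 3: decodes cleanly. VALID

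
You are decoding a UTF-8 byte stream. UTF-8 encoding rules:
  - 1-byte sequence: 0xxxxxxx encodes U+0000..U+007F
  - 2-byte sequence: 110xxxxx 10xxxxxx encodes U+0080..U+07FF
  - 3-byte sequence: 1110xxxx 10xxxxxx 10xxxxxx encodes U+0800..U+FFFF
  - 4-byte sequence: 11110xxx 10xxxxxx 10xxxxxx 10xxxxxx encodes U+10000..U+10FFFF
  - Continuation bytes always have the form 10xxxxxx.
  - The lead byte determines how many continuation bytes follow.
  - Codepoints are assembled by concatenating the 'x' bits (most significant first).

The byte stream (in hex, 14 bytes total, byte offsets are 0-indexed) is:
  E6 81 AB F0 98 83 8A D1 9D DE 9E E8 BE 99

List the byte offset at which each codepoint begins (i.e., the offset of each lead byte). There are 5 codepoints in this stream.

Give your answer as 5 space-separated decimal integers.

Byte[0]=E6: 3-byte lead, need 2 cont bytes. acc=0x6
Byte[1]=81: continuation. acc=(acc<<6)|0x01=0x181
Byte[2]=AB: continuation. acc=(acc<<6)|0x2B=0x606B
Completed: cp=U+606B (starts at byte 0)
Byte[3]=F0: 4-byte lead, need 3 cont bytes. acc=0x0
Byte[4]=98: continuation. acc=(acc<<6)|0x18=0x18
Byte[5]=83: continuation. acc=(acc<<6)|0x03=0x603
Byte[6]=8A: continuation. acc=(acc<<6)|0x0A=0x180CA
Completed: cp=U+180CA (starts at byte 3)
Byte[7]=D1: 2-byte lead, need 1 cont bytes. acc=0x11
Byte[8]=9D: continuation. acc=(acc<<6)|0x1D=0x45D
Completed: cp=U+045D (starts at byte 7)
Byte[9]=DE: 2-byte lead, need 1 cont bytes. acc=0x1E
Byte[10]=9E: continuation. acc=(acc<<6)|0x1E=0x79E
Completed: cp=U+079E (starts at byte 9)
Byte[11]=E8: 3-byte lead, need 2 cont bytes. acc=0x8
Byte[12]=BE: continuation. acc=(acc<<6)|0x3E=0x23E
Byte[13]=99: continuation. acc=(acc<<6)|0x19=0x8F99
Completed: cp=U+8F99 (starts at byte 11)

Answer: 0 3 7 9 11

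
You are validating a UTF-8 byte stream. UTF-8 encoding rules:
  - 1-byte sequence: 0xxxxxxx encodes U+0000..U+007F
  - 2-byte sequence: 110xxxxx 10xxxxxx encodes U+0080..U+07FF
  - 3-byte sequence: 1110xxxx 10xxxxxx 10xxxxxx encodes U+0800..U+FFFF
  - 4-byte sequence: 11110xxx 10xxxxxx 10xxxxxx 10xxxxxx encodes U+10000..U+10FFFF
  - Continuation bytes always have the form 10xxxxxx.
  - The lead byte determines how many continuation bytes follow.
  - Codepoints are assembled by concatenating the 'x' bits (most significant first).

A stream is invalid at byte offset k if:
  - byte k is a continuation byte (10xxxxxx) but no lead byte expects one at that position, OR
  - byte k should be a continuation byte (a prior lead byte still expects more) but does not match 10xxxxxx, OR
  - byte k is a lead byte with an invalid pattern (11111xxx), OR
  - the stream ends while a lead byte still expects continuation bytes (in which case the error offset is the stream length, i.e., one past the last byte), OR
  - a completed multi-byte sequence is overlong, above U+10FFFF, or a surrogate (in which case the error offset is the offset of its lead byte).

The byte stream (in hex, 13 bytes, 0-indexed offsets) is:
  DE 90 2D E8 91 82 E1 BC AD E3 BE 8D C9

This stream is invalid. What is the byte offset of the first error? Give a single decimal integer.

Answer: 13

Derivation:
Byte[0]=DE: 2-byte lead, need 1 cont bytes. acc=0x1E
Byte[1]=90: continuation. acc=(acc<<6)|0x10=0x790
Completed: cp=U+0790 (starts at byte 0)
Byte[2]=2D: 1-byte ASCII. cp=U+002D
Byte[3]=E8: 3-byte lead, need 2 cont bytes. acc=0x8
Byte[4]=91: continuation. acc=(acc<<6)|0x11=0x211
Byte[5]=82: continuation. acc=(acc<<6)|0x02=0x8442
Completed: cp=U+8442 (starts at byte 3)
Byte[6]=E1: 3-byte lead, need 2 cont bytes. acc=0x1
Byte[7]=BC: continuation. acc=(acc<<6)|0x3C=0x7C
Byte[8]=AD: continuation. acc=(acc<<6)|0x2D=0x1F2D
Completed: cp=U+1F2D (starts at byte 6)
Byte[9]=E3: 3-byte lead, need 2 cont bytes. acc=0x3
Byte[10]=BE: continuation. acc=(acc<<6)|0x3E=0xFE
Byte[11]=8D: continuation. acc=(acc<<6)|0x0D=0x3F8D
Completed: cp=U+3F8D (starts at byte 9)
Byte[12]=C9: 2-byte lead, need 1 cont bytes. acc=0x9
Byte[13]: stream ended, expected continuation. INVALID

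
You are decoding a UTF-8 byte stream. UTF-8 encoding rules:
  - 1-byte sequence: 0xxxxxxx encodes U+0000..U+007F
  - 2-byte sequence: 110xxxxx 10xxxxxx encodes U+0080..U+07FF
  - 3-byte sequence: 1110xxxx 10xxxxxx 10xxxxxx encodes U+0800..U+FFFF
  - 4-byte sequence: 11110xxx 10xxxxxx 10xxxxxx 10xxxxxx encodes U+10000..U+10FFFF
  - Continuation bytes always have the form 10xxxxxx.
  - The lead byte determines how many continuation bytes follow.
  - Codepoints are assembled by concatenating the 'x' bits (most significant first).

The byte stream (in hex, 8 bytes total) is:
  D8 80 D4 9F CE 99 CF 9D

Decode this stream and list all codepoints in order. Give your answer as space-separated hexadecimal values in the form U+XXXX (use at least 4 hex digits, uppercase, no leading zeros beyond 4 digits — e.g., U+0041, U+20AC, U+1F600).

Byte[0]=D8: 2-byte lead, need 1 cont bytes. acc=0x18
Byte[1]=80: continuation. acc=(acc<<6)|0x00=0x600
Completed: cp=U+0600 (starts at byte 0)
Byte[2]=D4: 2-byte lead, need 1 cont bytes. acc=0x14
Byte[3]=9F: continuation. acc=(acc<<6)|0x1F=0x51F
Completed: cp=U+051F (starts at byte 2)
Byte[4]=CE: 2-byte lead, need 1 cont bytes. acc=0xE
Byte[5]=99: continuation. acc=(acc<<6)|0x19=0x399
Completed: cp=U+0399 (starts at byte 4)
Byte[6]=CF: 2-byte lead, need 1 cont bytes. acc=0xF
Byte[7]=9D: continuation. acc=(acc<<6)|0x1D=0x3DD
Completed: cp=U+03DD (starts at byte 6)

Answer: U+0600 U+051F U+0399 U+03DD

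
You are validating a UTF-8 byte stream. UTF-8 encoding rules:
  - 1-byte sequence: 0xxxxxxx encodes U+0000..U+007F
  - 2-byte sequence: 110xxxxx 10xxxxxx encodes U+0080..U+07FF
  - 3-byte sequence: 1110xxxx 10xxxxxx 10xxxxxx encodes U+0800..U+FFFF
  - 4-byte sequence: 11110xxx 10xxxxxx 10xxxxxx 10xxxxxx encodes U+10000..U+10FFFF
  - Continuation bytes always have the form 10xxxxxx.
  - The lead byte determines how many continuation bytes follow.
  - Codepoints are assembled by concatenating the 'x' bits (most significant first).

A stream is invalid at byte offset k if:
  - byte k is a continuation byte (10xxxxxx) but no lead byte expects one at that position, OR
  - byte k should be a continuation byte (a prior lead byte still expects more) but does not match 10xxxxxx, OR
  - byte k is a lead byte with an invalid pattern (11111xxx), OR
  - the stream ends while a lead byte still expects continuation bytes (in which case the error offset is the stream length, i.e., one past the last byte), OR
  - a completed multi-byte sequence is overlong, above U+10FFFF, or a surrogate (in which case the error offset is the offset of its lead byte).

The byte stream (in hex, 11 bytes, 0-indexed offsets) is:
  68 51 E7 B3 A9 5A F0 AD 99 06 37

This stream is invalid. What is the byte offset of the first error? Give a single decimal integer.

Byte[0]=68: 1-byte ASCII. cp=U+0068
Byte[1]=51: 1-byte ASCII. cp=U+0051
Byte[2]=E7: 3-byte lead, need 2 cont bytes. acc=0x7
Byte[3]=B3: continuation. acc=(acc<<6)|0x33=0x1F3
Byte[4]=A9: continuation. acc=(acc<<6)|0x29=0x7CE9
Completed: cp=U+7CE9 (starts at byte 2)
Byte[5]=5A: 1-byte ASCII. cp=U+005A
Byte[6]=F0: 4-byte lead, need 3 cont bytes. acc=0x0
Byte[7]=AD: continuation. acc=(acc<<6)|0x2D=0x2D
Byte[8]=99: continuation. acc=(acc<<6)|0x19=0xB59
Byte[9]=06: expected 10xxxxxx continuation. INVALID

Answer: 9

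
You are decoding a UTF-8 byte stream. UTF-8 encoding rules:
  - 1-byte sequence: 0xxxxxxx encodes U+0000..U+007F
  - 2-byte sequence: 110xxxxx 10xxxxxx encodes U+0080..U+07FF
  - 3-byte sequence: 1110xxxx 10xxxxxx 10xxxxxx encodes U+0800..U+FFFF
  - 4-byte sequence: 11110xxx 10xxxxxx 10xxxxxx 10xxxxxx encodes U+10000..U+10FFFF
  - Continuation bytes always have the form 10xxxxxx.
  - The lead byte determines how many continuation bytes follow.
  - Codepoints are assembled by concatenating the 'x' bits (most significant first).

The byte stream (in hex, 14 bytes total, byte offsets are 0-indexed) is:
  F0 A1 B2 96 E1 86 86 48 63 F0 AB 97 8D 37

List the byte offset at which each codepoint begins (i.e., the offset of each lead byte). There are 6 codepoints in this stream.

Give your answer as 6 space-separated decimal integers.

Byte[0]=F0: 4-byte lead, need 3 cont bytes. acc=0x0
Byte[1]=A1: continuation. acc=(acc<<6)|0x21=0x21
Byte[2]=B2: continuation. acc=(acc<<6)|0x32=0x872
Byte[3]=96: continuation. acc=(acc<<6)|0x16=0x21C96
Completed: cp=U+21C96 (starts at byte 0)
Byte[4]=E1: 3-byte lead, need 2 cont bytes. acc=0x1
Byte[5]=86: continuation. acc=(acc<<6)|0x06=0x46
Byte[6]=86: continuation. acc=(acc<<6)|0x06=0x1186
Completed: cp=U+1186 (starts at byte 4)
Byte[7]=48: 1-byte ASCII. cp=U+0048
Byte[8]=63: 1-byte ASCII. cp=U+0063
Byte[9]=F0: 4-byte lead, need 3 cont bytes. acc=0x0
Byte[10]=AB: continuation. acc=(acc<<6)|0x2B=0x2B
Byte[11]=97: continuation. acc=(acc<<6)|0x17=0xAD7
Byte[12]=8D: continuation. acc=(acc<<6)|0x0D=0x2B5CD
Completed: cp=U+2B5CD (starts at byte 9)
Byte[13]=37: 1-byte ASCII. cp=U+0037

Answer: 0 4 7 8 9 13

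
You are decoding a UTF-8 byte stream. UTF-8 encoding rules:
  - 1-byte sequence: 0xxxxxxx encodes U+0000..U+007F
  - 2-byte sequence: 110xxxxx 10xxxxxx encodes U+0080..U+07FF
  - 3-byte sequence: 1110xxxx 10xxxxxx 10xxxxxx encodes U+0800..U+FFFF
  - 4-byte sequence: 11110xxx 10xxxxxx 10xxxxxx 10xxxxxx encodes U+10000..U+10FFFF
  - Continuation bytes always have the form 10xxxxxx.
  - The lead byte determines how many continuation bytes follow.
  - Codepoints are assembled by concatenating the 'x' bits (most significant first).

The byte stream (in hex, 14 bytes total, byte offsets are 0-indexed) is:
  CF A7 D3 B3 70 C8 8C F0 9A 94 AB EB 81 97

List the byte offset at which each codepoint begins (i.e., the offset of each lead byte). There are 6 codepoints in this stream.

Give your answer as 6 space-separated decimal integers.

Byte[0]=CF: 2-byte lead, need 1 cont bytes. acc=0xF
Byte[1]=A7: continuation. acc=(acc<<6)|0x27=0x3E7
Completed: cp=U+03E7 (starts at byte 0)
Byte[2]=D3: 2-byte lead, need 1 cont bytes. acc=0x13
Byte[3]=B3: continuation. acc=(acc<<6)|0x33=0x4F3
Completed: cp=U+04F3 (starts at byte 2)
Byte[4]=70: 1-byte ASCII. cp=U+0070
Byte[5]=C8: 2-byte lead, need 1 cont bytes. acc=0x8
Byte[6]=8C: continuation. acc=(acc<<6)|0x0C=0x20C
Completed: cp=U+020C (starts at byte 5)
Byte[7]=F0: 4-byte lead, need 3 cont bytes. acc=0x0
Byte[8]=9A: continuation. acc=(acc<<6)|0x1A=0x1A
Byte[9]=94: continuation. acc=(acc<<6)|0x14=0x694
Byte[10]=AB: continuation. acc=(acc<<6)|0x2B=0x1A52B
Completed: cp=U+1A52B (starts at byte 7)
Byte[11]=EB: 3-byte lead, need 2 cont bytes. acc=0xB
Byte[12]=81: continuation. acc=(acc<<6)|0x01=0x2C1
Byte[13]=97: continuation. acc=(acc<<6)|0x17=0xB057
Completed: cp=U+B057 (starts at byte 11)

Answer: 0 2 4 5 7 11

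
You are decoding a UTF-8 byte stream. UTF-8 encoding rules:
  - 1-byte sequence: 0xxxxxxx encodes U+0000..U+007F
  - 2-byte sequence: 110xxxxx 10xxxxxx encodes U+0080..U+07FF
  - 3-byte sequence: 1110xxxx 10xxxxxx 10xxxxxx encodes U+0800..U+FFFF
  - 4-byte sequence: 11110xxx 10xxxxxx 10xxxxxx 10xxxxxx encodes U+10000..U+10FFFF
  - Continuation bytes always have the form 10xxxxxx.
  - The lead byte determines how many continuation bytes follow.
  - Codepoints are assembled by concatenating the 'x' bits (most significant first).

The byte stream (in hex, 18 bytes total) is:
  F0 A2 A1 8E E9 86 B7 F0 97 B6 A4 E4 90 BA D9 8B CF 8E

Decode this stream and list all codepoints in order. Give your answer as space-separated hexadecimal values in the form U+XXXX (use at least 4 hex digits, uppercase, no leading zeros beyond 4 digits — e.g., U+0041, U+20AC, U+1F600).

Answer: U+2284E U+91B7 U+17DA4 U+443A U+064B U+03CE

Derivation:
Byte[0]=F0: 4-byte lead, need 3 cont bytes. acc=0x0
Byte[1]=A2: continuation. acc=(acc<<6)|0x22=0x22
Byte[2]=A1: continuation. acc=(acc<<6)|0x21=0x8A1
Byte[3]=8E: continuation. acc=(acc<<6)|0x0E=0x2284E
Completed: cp=U+2284E (starts at byte 0)
Byte[4]=E9: 3-byte lead, need 2 cont bytes. acc=0x9
Byte[5]=86: continuation. acc=(acc<<6)|0x06=0x246
Byte[6]=B7: continuation. acc=(acc<<6)|0x37=0x91B7
Completed: cp=U+91B7 (starts at byte 4)
Byte[7]=F0: 4-byte lead, need 3 cont bytes. acc=0x0
Byte[8]=97: continuation. acc=(acc<<6)|0x17=0x17
Byte[9]=B6: continuation. acc=(acc<<6)|0x36=0x5F6
Byte[10]=A4: continuation. acc=(acc<<6)|0x24=0x17DA4
Completed: cp=U+17DA4 (starts at byte 7)
Byte[11]=E4: 3-byte lead, need 2 cont bytes. acc=0x4
Byte[12]=90: continuation. acc=(acc<<6)|0x10=0x110
Byte[13]=BA: continuation. acc=(acc<<6)|0x3A=0x443A
Completed: cp=U+443A (starts at byte 11)
Byte[14]=D9: 2-byte lead, need 1 cont bytes. acc=0x19
Byte[15]=8B: continuation. acc=(acc<<6)|0x0B=0x64B
Completed: cp=U+064B (starts at byte 14)
Byte[16]=CF: 2-byte lead, need 1 cont bytes. acc=0xF
Byte[17]=8E: continuation. acc=(acc<<6)|0x0E=0x3CE
Completed: cp=U+03CE (starts at byte 16)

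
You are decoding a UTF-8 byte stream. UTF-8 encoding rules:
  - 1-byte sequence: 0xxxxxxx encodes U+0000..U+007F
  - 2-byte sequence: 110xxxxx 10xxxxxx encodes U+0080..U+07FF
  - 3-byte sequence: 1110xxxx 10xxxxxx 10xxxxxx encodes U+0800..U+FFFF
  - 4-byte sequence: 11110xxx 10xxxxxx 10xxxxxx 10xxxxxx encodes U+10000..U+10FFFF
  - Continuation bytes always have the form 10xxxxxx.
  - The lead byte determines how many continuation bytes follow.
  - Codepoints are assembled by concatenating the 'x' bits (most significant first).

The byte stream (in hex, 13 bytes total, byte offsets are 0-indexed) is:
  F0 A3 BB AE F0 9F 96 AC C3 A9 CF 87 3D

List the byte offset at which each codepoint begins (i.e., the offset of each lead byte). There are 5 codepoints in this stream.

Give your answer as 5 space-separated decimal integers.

Answer: 0 4 8 10 12

Derivation:
Byte[0]=F0: 4-byte lead, need 3 cont bytes. acc=0x0
Byte[1]=A3: continuation. acc=(acc<<6)|0x23=0x23
Byte[2]=BB: continuation. acc=(acc<<6)|0x3B=0x8FB
Byte[3]=AE: continuation. acc=(acc<<6)|0x2E=0x23EEE
Completed: cp=U+23EEE (starts at byte 0)
Byte[4]=F0: 4-byte lead, need 3 cont bytes. acc=0x0
Byte[5]=9F: continuation. acc=(acc<<6)|0x1F=0x1F
Byte[6]=96: continuation. acc=(acc<<6)|0x16=0x7D6
Byte[7]=AC: continuation. acc=(acc<<6)|0x2C=0x1F5AC
Completed: cp=U+1F5AC (starts at byte 4)
Byte[8]=C3: 2-byte lead, need 1 cont bytes. acc=0x3
Byte[9]=A9: continuation. acc=(acc<<6)|0x29=0xE9
Completed: cp=U+00E9 (starts at byte 8)
Byte[10]=CF: 2-byte lead, need 1 cont bytes. acc=0xF
Byte[11]=87: continuation. acc=(acc<<6)|0x07=0x3C7
Completed: cp=U+03C7 (starts at byte 10)
Byte[12]=3D: 1-byte ASCII. cp=U+003D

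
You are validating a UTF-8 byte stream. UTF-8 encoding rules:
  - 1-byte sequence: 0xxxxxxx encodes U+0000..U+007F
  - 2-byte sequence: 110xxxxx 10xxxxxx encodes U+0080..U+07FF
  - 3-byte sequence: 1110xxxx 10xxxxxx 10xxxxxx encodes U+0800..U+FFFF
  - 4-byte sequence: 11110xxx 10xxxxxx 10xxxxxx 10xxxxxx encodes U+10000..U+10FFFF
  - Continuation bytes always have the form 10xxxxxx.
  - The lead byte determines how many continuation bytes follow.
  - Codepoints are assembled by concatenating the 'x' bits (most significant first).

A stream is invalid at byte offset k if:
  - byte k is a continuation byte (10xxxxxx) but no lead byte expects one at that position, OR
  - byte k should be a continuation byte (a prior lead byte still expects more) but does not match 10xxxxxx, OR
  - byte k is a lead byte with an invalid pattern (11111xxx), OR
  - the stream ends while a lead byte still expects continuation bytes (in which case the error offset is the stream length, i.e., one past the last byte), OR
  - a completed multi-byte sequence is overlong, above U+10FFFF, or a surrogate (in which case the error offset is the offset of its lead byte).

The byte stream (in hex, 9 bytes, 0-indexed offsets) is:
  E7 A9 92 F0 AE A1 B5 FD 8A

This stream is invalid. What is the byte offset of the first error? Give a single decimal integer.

Answer: 7

Derivation:
Byte[0]=E7: 3-byte lead, need 2 cont bytes. acc=0x7
Byte[1]=A9: continuation. acc=(acc<<6)|0x29=0x1E9
Byte[2]=92: continuation. acc=(acc<<6)|0x12=0x7A52
Completed: cp=U+7A52 (starts at byte 0)
Byte[3]=F0: 4-byte lead, need 3 cont bytes. acc=0x0
Byte[4]=AE: continuation. acc=(acc<<6)|0x2E=0x2E
Byte[5]=A1: continuation. acc=(acc<<6)|0x21=0xBA1
Byte[6]=B5: continuation. acc=(acc<<6)|0x35=0x2E875
Completed: cp=U+2E875 (starts at byte 3)
Byte[7]=FD: INVALID lead byte (not 0xxx/110x/1110/11110)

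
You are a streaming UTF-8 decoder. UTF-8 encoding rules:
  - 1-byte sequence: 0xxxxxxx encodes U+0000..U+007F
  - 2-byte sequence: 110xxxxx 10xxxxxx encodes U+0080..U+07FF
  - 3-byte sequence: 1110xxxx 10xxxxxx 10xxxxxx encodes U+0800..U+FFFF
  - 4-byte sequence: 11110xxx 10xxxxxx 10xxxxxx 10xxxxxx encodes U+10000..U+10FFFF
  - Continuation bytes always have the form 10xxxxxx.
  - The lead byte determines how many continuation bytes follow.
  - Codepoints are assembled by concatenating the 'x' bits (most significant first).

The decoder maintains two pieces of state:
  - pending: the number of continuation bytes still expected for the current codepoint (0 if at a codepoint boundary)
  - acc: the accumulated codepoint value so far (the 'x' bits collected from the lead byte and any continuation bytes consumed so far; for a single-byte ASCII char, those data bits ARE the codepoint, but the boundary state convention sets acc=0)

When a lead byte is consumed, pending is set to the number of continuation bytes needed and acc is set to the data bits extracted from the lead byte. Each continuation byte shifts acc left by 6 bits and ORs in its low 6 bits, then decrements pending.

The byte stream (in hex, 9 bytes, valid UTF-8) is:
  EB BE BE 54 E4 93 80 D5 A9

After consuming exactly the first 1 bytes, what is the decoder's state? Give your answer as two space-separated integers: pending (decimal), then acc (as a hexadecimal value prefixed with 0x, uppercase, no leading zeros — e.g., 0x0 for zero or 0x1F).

Answer: 2 0xB

Derivation:
Byte[0]=EB: 3-byte lead. pending=2, acc=0xB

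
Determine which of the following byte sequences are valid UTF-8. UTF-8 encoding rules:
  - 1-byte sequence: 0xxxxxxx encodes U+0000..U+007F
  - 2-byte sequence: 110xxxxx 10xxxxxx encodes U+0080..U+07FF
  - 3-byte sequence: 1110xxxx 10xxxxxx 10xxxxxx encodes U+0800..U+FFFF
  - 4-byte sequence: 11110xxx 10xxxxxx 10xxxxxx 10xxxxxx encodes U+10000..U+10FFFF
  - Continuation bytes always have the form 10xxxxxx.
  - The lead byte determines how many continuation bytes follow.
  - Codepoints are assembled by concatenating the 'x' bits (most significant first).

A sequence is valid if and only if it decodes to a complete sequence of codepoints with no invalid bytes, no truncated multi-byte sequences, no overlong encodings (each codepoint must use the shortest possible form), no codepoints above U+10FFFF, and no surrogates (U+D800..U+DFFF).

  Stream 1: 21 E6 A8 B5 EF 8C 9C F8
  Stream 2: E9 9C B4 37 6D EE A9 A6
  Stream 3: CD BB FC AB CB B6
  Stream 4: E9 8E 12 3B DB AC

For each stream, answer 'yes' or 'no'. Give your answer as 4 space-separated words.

Stream 1: error at byte offset 7. INVALID
Stream 2: decodes cleanly. VALID
Stream 3: error at byte offset 2. INVALID
Stream 4: error at byte offset 2. INVALID

Answer: no yes no no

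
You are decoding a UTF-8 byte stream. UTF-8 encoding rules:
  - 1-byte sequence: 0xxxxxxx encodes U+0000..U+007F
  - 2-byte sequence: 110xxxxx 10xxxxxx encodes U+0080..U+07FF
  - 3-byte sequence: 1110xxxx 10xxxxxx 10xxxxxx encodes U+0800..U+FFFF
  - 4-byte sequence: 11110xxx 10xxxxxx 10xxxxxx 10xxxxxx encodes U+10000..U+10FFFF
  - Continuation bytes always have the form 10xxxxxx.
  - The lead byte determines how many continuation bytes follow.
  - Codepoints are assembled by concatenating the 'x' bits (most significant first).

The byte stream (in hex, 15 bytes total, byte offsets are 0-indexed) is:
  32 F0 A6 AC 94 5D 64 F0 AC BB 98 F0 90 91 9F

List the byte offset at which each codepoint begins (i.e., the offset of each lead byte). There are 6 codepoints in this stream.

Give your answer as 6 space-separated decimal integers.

Byte[0]=32: 1-byte ASCII. cp=U+0032
Byte[1]=F0: 4-byte lead, need 3 cont bytes. acc=0x0
Byte[2]=A6: continuation. acc=(acc<<6)|0x26=0x26
Byte[3]=AC: continuation. acc=(acc<<6)|0x2C=0x9AC
Byte[4]=94: continuation. acc=(acc<<6)|0x14=0x26B14
Completed: cp=U+26B14 (starts at byte 1)
Byte[5]=5D: 1-byte ASCII. cp=U+005D
Byte[6]=64: 1-byte ASCII. cp=U+0064
Byte[7]=F0: 4-byte lead, need 3 cont bytes. acc=0x0
Byte[8]=AC: continuation. acc=(acc<<6)|0x2C=0x2C
Byte[9]=BB: continuation. acc=(acc<<6)|0x3B=0xB3B
Byte[10]=98: continuation. acc=(acc<<6)|0x18=0x2CED8
Completed: cp=U+2CED8 (starts at byte 7)
Byte[11]=F0: 4-byte lead, need 3 cont bytes. acc=0x0
Byte[12]=90: continuation. acc=(acc<<6)|0x10=0x10
Byte[13]=91: continuation. acc=(acc<<6)|0x11=0x411
Byte[14]=9F: continuation. acc=(acc<<6)|0x1F=0x1045F
Completed: cp=U+1045F (starts at byte 11)

Answer: 0 1 5 6 7 11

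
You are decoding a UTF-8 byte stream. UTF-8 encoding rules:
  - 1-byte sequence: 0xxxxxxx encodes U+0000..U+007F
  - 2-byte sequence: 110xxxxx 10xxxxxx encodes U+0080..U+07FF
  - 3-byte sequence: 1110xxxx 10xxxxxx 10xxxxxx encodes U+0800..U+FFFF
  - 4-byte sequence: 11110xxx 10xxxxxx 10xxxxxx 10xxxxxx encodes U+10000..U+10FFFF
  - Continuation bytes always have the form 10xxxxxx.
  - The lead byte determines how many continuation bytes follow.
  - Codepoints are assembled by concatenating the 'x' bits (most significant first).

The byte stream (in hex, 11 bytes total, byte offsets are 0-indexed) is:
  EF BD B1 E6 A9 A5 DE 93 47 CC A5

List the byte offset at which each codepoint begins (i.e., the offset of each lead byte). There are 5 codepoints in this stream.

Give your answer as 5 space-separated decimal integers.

Byte[0]=EF: 3-byte lead, need 2 cont bytes. acc=0xF
Byte[1]=BD: continuation. acc=(acc<<6)|0x3D=0x3FD
Byte[2]=B1: continuation. acc=(acc<<6)|0x31=0xFF71
Completed: cp=U+FF71 (starts at byte 0)
Byte[3]=E6: 3-byte lead, need 2 cont bytes. acc=0x6
Byte[4]=A9: continuation. acc=(acc<<6)|0x29=0x1A9
Byte[5]=A5: continuation. acc=(acc<<6)|0x25=0x6A65
Completed: cp=U+6A65 (starts at byte 3)
Byte[6]=DE: 2-byte lead, need 1 cont bytes. acc=0x1E
Byte[7]=93: continuation. acc=(acc<<6)|0x13=0x793
Completed: cp=U+0793 (starts at byte 6)
Byte[8]=47: 1-byte ASCII. cp=U+0047
Byte[9]=CC: 2-byte lead, need 1 cont bytes. acc=0xC
Byte[10]=A5: continuation. acc=(acc<<6)|0x25=0x325
Completed: cp=U+0325 (starts at byte 9)

Answer: 0 3 6 8 9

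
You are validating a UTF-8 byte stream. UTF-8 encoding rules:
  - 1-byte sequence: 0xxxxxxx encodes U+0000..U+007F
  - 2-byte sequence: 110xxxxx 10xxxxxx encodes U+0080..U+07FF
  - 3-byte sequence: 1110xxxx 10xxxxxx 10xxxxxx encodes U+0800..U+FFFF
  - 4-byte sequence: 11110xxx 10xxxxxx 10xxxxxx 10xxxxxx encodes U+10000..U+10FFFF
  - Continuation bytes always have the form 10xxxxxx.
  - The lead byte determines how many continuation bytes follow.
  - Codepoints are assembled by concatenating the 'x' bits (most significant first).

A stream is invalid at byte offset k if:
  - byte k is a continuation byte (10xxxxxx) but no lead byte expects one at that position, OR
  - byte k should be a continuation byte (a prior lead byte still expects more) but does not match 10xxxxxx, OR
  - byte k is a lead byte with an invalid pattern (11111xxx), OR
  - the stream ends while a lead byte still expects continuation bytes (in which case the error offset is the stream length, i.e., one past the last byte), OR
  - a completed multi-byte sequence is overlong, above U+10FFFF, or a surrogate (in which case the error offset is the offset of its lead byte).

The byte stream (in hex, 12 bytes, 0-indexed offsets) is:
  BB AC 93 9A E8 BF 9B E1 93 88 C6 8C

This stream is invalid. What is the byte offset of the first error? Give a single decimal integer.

Byte[0]=BB: INVALID lead byte (not 0xxx/110x/1110/11110)

Answer: 0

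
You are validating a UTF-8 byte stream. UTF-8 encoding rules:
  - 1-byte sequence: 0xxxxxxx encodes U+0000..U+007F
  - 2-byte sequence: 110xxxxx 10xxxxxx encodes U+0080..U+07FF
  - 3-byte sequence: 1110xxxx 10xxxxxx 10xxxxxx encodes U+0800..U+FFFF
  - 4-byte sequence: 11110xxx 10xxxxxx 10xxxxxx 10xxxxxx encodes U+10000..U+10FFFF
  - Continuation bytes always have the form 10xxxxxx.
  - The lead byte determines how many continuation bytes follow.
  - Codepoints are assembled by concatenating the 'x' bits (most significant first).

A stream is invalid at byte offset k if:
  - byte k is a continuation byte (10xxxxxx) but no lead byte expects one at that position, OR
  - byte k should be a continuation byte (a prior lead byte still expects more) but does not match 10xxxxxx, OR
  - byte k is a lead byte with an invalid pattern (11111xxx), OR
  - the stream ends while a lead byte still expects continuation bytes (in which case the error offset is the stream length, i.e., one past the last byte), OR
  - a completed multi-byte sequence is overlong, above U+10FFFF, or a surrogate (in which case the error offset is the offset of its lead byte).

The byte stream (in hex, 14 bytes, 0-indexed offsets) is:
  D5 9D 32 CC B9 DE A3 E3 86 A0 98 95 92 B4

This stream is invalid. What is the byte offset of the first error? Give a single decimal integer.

Answer: 10

Derivation:
Byte[0]=D5: 2-byte lead, need 1 cont bytes. acc=0x15
Byte[1]=9D: continuation. acc=(acc<<6)|0x1D=0x55D
Completed: cp=U+055D (starts at byte 0)
Byte[2]=32: 1-byte ASCII. cp=U+0032
Byte[3]=CC: 2-byte lead, need 1 cont bytes. acc=0xC
Byte[4]=B9: continuation. acc=(acc<<6)|0x39=0x339
Completed: cp=U+0339 (starts at byte 3)
Byte[5]=DE: 2-byte lead, need 1 cont bytes. acc=0x1E
Byte[6]=A3: continuation. acc=(acc<<6)|0x23=0x7A3
Completed: cp=U+07A3 (starts at byte 5)
Byte[7]=E3: 3-byte lead, need 2 cont bytes. acc=0x3
Byte[8]=86: continuation. acc=(acc<<6)|0x06=0xC6
Byte[9]=A0: continuation. acc=(acc<<6)|0x20=0x31A0
Completed: cp=U+31A0 (starts at byte 7)
Byte[10]=98: INVALID lead byte (not 0xxx/110x/1110/11110)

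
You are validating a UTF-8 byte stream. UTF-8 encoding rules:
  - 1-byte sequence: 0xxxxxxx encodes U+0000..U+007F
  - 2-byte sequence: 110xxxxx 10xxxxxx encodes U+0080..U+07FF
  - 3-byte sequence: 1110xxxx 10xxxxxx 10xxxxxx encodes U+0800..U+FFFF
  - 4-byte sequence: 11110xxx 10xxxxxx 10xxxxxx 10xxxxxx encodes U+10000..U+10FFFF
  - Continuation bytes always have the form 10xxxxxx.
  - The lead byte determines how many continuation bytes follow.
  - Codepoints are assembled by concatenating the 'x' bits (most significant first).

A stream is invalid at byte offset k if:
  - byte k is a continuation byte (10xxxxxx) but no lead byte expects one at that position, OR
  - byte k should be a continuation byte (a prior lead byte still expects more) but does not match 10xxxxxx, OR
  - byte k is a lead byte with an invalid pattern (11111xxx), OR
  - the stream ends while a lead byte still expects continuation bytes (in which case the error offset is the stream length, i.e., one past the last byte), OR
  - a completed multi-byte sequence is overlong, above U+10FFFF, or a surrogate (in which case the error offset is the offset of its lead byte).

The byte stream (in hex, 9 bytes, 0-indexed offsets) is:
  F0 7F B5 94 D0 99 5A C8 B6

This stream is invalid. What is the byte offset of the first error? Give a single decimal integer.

Byte[0]=F0: 4-byte lead, need 3 cont bytes. acc=0x0
Byte[1]=7F: expected 10xxxxxx continuation. INVALID

Answer: 1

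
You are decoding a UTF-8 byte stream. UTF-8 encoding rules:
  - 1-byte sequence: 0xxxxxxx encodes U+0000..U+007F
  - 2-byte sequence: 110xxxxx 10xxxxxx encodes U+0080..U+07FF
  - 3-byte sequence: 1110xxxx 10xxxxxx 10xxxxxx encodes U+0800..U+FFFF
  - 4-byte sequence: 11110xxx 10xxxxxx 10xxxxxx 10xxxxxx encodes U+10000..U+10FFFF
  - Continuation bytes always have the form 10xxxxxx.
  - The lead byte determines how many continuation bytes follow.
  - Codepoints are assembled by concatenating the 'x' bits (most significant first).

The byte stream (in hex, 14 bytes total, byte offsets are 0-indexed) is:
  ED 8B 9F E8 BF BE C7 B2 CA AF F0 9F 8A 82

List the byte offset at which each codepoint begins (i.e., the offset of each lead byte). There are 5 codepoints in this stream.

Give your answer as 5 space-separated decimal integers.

Byte[0]=ED: 3-byte lead, need 2 cont bytes. acc=0xD
Byte[1]=8B: continuation. acc=(acc<<6)|0x0B=0x34B
Byte[2]=9F: continuation. acc=(acc<<6)|0x1F=0xD2DF
Completed: cp=U+D2DF (starts at byte 0)
Byte[3]=E8: 3-byte lead, need 2 cont bytes. acc=0x8
Byte[4]=BF: continuation. acc=(acc<<6)|0x3F=0x23F
Byte[5]=BE: continuation. acc=(acc<<6)|0x3E=0x8FFE
Completed: cp=U+8FFE (starts at byte 3)
Byte[6]=C7: 2-byte lead, need 1 cont bytes. acc=0x7
Byte[7]=B2: continuation. acc=(acc<<6)|0x32=0x1F2
Completed: cp=U+01F2 (starts at byte 6)
Byte[8]=CA: 2-byte lead, need 1 cont bytes. acc=0xA
Byte[9]=AF: continuation. acc=(acc<<6)|0x2F=0x2AF
Completed: cp=U+02AF (starts at byte 8)
Byte[10]=F0: 4-byte lead, need 3 cont bytes. acc=0x0
Byte[11]=9F: continuation. acc=(acc<<6)|0x1F=0x1F
Byte[12]=8A: continuation. acc=(acc<<6)|0x0A=0x7CA
Byte[13]=82: continuation. acc=(acc<<6)|0x02=0x1F282
Completed: cp=U+1F282 (starts at byte 10)

Answer: 0 3 6 8 10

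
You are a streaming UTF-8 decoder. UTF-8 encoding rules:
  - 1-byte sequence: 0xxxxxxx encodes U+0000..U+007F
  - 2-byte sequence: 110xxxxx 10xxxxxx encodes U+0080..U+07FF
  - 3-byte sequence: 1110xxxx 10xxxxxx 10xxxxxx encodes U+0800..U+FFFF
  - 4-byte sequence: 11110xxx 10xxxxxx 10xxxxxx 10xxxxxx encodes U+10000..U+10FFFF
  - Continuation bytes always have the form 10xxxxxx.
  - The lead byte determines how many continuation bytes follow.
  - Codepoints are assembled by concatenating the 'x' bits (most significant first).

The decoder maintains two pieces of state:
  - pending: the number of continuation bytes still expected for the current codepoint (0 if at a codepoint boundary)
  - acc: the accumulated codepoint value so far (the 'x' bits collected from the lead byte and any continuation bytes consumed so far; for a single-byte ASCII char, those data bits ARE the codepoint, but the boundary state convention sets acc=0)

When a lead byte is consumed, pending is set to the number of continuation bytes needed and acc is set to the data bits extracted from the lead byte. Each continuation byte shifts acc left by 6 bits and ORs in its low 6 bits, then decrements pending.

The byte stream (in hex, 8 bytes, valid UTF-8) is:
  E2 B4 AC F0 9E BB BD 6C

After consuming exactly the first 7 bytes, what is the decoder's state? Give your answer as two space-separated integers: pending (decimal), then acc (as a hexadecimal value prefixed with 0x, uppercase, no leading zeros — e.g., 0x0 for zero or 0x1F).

Byte[0]=E2: 3-byte lead. pending=2, acc=0x2
Byte[1]=B4: continuation. acc=(acc<<6)|0x34=0xB4, pending=1
Byte[2]=AC: continuation. acc=(acc<<6)|0x2C=0x2D2C, pending=0
Byte[3]=F0: 4-byte lead. pending=3, acc=0x0
Byte[4]=9E: continuation. acc=(acc<<6)|0x1E=0x1E, pending=2
Byte[5]=BB: continuation. acc=(acc<<6)|0x3B=0x7BB, pending=1
Byte[6]=BD: continuation. acc=(acc<<6)|0x3D=0x1EEFD, pending=0

Answer: 0 0x1EEFD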